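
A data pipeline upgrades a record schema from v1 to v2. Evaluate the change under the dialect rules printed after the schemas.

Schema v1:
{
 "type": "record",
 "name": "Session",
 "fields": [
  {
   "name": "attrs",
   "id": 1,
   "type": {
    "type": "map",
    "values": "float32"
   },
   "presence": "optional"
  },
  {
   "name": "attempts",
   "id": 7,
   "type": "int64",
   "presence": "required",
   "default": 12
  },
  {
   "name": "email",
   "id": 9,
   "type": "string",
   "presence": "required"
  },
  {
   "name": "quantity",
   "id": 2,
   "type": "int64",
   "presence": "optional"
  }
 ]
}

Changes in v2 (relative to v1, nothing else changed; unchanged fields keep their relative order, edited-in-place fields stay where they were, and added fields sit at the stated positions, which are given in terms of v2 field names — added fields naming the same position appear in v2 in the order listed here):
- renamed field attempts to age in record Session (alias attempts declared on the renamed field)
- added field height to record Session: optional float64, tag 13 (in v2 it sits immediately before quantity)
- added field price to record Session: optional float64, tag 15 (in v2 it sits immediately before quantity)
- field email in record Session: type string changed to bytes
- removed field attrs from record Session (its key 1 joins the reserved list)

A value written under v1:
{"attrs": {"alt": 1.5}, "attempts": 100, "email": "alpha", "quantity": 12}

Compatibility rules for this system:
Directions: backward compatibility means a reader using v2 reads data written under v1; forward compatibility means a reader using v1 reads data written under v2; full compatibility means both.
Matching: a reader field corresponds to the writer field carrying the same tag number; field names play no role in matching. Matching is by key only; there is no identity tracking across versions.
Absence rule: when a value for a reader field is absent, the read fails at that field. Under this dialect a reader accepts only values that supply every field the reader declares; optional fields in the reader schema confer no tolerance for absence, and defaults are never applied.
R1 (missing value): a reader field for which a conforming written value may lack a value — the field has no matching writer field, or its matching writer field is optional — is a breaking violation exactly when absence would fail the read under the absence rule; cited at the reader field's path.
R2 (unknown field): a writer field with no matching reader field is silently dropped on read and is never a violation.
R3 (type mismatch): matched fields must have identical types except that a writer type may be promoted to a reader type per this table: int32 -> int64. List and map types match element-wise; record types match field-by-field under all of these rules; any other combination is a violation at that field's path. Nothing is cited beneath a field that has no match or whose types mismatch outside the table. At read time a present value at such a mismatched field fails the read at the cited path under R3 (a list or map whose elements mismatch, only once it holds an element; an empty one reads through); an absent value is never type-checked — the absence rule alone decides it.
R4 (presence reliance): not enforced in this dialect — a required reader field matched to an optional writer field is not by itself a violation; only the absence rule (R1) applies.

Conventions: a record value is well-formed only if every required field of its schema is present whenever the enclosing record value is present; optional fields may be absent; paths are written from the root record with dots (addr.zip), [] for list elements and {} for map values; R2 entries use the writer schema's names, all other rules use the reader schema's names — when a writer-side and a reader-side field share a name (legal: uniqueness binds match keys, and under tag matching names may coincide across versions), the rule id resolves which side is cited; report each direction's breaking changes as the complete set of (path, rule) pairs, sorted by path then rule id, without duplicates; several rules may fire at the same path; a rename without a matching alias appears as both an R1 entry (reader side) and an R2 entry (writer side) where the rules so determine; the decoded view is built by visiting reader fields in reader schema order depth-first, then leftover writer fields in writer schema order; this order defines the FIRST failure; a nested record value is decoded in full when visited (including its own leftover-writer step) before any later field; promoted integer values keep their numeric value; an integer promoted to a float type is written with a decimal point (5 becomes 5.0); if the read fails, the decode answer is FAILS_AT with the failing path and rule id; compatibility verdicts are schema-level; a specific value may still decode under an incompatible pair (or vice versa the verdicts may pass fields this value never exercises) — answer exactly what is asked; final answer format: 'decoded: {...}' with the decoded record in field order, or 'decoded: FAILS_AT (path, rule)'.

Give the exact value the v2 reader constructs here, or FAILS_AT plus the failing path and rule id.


each type pair in Session: writer, then reader
migrating the Session value to v2:
  age := 100 (from writer attempts)
  read fails at email under R3
  => FAILS_AT (email, R3)
the other Session changes do not affect what is asked:
  renamed field attempts to age in record Session (alias attempts declared on the renamed field) -> triggers nothing under the printed rules; the Session answer is the same either way
  added field height to record Session: optional float64, tag 13 (in v2 it sits immediately before quantity) -> changes Session's schema-level verdicts only — the decode of this value is the same
  added field price to record Session: optional float64, tag 15 (in v2 it sits immediately before quantity) -> changes Session's schema-level verdicts only — the decode of this value is the same
  removed field attrs from record Session (its key 1 joins the reserved list) -> changes Session's schema-level verdicts only — the decode of this value is the same

decoded: FAILS_AT (email, R3)


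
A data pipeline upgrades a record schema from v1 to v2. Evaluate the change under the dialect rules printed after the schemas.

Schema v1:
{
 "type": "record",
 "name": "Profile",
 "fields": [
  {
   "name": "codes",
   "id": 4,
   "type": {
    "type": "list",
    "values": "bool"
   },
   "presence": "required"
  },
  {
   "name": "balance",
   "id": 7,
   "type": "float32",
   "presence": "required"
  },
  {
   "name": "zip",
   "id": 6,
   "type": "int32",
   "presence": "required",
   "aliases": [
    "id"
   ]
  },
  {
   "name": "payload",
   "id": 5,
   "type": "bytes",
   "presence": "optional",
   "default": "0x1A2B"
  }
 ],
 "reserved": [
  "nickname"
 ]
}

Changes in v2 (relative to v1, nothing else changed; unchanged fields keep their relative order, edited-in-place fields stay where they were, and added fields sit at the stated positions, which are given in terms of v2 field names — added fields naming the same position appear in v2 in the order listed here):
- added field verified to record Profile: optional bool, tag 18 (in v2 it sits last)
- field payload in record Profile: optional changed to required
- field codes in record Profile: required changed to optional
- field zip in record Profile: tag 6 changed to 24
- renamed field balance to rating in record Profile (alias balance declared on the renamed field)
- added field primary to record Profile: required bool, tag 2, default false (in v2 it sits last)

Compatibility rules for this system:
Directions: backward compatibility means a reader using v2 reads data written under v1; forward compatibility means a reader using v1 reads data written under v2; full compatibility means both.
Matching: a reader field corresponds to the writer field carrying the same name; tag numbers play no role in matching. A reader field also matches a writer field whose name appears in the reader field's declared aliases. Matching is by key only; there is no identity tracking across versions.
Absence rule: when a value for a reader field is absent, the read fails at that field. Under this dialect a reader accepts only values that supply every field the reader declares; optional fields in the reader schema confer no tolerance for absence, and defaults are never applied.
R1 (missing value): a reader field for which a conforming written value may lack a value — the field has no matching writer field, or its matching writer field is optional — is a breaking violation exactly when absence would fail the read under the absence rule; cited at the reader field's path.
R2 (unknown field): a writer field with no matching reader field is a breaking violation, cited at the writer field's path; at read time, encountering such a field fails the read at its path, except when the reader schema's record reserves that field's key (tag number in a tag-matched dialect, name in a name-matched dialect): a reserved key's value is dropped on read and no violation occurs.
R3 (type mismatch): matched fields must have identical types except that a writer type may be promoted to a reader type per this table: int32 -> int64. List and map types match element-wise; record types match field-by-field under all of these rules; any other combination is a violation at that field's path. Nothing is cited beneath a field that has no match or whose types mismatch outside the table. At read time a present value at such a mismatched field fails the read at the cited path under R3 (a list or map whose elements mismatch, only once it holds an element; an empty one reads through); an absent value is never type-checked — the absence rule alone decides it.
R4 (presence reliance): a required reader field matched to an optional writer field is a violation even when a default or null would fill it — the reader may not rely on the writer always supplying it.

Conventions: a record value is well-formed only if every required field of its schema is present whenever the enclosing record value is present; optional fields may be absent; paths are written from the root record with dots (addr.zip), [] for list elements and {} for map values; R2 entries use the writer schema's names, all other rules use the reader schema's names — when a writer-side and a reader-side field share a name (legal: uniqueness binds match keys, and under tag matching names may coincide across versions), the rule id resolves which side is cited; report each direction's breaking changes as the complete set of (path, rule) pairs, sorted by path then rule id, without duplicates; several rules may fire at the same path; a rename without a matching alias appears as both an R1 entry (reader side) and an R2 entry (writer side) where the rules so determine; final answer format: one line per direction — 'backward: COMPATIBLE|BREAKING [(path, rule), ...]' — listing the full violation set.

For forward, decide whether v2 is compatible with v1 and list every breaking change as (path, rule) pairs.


forward: BREAKING [(balance, R1), (codes, R1), (codes, R4), (primary, R2), (rating, R2), (verified, R2)]

arrows below run writer -> reader for Profile
forward on Profile — v1 reading data written by v2:
  writer optional, list<bool> -> list<bool>: reader codes maps from writer codes
  no writer field matches reader balance
  writer required, int32 -> int32: reader zip maps from writer zip
  writer required, bytes -> bytes: reader payload maps from writer payload
  rating (writer side), unknown to reader
  verified (writer side), unknown to reader
  primary (writer side), unknown to reader
  violation R1 at balance
  violation R1 at codes
  violation R4 at codes
  violation R2 at primary
  violation R2 at rating
  violation R2 at verified
  => forward: BREAKING (6)
the other Profile changes do not affect what is asked:
  field zip in record Profile: tag 6 changed to 24 -> no rule fires on it in Profile's dialect; the asked verdict holds


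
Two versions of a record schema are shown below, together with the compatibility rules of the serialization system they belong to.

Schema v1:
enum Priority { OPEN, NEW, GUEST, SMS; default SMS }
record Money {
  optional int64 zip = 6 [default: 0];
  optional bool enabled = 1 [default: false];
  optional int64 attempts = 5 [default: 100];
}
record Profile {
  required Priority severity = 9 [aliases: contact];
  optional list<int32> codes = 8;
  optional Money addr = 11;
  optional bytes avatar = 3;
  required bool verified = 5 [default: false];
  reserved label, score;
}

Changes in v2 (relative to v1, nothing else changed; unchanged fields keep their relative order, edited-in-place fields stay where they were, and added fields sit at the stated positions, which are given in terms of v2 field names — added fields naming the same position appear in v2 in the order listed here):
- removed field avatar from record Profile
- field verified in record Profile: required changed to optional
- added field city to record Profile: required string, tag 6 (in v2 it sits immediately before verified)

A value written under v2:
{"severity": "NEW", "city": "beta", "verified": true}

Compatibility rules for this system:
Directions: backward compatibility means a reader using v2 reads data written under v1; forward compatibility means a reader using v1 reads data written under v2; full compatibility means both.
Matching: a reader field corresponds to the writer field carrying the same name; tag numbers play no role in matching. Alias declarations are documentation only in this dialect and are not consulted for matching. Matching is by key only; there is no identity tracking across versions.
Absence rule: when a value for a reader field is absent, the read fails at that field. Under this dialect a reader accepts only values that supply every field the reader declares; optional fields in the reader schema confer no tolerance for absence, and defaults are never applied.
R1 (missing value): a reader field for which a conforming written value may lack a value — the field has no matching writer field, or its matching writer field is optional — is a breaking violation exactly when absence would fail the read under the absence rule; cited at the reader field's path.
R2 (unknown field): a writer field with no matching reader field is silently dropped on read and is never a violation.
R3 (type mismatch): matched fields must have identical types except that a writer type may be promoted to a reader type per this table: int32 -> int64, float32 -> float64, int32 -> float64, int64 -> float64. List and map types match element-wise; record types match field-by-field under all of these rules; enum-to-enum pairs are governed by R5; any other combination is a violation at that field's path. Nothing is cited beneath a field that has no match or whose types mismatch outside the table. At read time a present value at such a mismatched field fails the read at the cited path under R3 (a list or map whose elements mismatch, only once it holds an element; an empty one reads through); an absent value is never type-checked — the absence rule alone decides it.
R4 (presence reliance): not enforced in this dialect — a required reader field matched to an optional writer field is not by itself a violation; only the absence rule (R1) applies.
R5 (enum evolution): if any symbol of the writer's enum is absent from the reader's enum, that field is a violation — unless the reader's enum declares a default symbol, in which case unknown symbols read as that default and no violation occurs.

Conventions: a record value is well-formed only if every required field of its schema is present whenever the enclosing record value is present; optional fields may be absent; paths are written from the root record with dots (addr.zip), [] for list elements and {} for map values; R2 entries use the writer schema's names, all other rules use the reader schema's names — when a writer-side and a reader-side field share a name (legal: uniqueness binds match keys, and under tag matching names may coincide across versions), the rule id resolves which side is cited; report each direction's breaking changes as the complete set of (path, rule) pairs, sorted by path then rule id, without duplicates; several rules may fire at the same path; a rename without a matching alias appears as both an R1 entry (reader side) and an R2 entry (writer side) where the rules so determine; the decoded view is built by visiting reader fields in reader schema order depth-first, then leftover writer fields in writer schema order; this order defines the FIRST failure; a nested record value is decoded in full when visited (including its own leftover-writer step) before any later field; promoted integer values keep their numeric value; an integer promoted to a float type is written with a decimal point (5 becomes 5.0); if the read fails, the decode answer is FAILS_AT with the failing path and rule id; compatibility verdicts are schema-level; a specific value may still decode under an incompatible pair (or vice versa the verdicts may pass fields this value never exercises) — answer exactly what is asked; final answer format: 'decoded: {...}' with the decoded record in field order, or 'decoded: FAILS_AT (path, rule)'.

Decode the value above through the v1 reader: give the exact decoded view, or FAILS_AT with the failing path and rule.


each type pair in Profile: writer, then reader
decode (reader v1):
  severity := "NEW"
  read fails at codes under R1 (no fill)
  => FAILS_AT (codes, R1)
remaining Profile differences; none change what is asked:
  removed field avatar from record Profile -> shifts the Profile verdicts, not this decode
  field verified in record Profile: required changed to optional -> shifts the Profile verdicts, not this decode
  added field city to record Profile: required string, tag 6 (in v2 it sits immediately before verified) -> shifts the Profile verdicts, not this decode

decoded: FAILS_AT (codes, R1)


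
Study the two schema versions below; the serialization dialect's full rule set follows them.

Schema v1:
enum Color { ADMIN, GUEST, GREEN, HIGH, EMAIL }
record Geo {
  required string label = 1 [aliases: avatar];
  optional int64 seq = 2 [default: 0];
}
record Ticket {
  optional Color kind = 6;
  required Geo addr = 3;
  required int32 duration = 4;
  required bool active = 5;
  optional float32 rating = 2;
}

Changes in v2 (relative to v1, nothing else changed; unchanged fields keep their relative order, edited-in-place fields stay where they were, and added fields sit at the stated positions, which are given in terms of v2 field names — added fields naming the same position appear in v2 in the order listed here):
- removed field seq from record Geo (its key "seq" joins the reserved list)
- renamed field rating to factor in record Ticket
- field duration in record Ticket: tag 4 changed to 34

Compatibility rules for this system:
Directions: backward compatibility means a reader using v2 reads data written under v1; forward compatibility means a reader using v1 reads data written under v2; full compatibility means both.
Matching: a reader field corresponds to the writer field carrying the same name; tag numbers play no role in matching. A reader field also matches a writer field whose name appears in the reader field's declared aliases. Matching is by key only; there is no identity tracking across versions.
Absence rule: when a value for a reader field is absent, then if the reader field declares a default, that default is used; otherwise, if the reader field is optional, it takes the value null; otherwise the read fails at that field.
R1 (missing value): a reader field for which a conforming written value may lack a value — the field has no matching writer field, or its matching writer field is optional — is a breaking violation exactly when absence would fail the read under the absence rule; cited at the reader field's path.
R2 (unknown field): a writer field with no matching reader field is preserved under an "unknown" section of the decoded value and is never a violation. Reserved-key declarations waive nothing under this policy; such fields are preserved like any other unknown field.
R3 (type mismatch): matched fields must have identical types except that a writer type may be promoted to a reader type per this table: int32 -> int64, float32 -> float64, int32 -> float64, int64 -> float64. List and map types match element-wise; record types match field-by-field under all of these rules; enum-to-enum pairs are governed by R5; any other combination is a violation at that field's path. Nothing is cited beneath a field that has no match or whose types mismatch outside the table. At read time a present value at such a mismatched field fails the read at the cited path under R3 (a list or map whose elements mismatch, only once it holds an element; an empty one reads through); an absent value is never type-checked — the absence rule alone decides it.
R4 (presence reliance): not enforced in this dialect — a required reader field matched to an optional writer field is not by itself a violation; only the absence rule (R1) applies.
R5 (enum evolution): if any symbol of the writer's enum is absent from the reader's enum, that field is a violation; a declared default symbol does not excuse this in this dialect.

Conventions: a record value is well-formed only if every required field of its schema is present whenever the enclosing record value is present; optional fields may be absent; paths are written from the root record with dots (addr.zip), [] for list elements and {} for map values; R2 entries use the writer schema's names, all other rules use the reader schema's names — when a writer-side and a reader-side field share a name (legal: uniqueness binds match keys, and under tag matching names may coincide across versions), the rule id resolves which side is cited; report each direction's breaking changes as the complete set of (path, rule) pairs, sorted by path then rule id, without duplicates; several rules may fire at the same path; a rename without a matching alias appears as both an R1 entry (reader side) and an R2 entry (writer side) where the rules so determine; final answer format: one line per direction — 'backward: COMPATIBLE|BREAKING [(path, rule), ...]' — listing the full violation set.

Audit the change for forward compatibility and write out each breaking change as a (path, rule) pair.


in Ticket below, arrows point writer -> reader
forward analysis of Ticket with v1 as reader and v2 as writer:
  writer optional, Color -> Color: reader kind maps from writer kind
  writer required, Geo -> Geo: reader addr maps from writer addr
  writer required, int32 -> int32: reader duration maps from writer duration
  writer required, bool -> bool: reader active maps from writer active
  rating: no writer-side match
  leftover writer field: factor
  writer required, string -> string: reader addr.label maps from writer addr.label
  addr.seq: no writer-side match
  => forward verdict for Ticket: COMPATIBLE, no violations
the rest of the Ticket diff is inert for this question:
  removed field seq from record Geo (its key "seq" joins the reserved list) -> no rule fires on it in Ticket's dialect; the asked verdict holds
  renamed field rating to factor in record Ticket -> no rule fires on it in Ticket's dialect; the asked verdict holds
  field duration in record Ticket: tag 4 changed to 34 -> no rule fires on it in Ticket's dialect; the asked verdict holds

forward: COMPATIBLE []


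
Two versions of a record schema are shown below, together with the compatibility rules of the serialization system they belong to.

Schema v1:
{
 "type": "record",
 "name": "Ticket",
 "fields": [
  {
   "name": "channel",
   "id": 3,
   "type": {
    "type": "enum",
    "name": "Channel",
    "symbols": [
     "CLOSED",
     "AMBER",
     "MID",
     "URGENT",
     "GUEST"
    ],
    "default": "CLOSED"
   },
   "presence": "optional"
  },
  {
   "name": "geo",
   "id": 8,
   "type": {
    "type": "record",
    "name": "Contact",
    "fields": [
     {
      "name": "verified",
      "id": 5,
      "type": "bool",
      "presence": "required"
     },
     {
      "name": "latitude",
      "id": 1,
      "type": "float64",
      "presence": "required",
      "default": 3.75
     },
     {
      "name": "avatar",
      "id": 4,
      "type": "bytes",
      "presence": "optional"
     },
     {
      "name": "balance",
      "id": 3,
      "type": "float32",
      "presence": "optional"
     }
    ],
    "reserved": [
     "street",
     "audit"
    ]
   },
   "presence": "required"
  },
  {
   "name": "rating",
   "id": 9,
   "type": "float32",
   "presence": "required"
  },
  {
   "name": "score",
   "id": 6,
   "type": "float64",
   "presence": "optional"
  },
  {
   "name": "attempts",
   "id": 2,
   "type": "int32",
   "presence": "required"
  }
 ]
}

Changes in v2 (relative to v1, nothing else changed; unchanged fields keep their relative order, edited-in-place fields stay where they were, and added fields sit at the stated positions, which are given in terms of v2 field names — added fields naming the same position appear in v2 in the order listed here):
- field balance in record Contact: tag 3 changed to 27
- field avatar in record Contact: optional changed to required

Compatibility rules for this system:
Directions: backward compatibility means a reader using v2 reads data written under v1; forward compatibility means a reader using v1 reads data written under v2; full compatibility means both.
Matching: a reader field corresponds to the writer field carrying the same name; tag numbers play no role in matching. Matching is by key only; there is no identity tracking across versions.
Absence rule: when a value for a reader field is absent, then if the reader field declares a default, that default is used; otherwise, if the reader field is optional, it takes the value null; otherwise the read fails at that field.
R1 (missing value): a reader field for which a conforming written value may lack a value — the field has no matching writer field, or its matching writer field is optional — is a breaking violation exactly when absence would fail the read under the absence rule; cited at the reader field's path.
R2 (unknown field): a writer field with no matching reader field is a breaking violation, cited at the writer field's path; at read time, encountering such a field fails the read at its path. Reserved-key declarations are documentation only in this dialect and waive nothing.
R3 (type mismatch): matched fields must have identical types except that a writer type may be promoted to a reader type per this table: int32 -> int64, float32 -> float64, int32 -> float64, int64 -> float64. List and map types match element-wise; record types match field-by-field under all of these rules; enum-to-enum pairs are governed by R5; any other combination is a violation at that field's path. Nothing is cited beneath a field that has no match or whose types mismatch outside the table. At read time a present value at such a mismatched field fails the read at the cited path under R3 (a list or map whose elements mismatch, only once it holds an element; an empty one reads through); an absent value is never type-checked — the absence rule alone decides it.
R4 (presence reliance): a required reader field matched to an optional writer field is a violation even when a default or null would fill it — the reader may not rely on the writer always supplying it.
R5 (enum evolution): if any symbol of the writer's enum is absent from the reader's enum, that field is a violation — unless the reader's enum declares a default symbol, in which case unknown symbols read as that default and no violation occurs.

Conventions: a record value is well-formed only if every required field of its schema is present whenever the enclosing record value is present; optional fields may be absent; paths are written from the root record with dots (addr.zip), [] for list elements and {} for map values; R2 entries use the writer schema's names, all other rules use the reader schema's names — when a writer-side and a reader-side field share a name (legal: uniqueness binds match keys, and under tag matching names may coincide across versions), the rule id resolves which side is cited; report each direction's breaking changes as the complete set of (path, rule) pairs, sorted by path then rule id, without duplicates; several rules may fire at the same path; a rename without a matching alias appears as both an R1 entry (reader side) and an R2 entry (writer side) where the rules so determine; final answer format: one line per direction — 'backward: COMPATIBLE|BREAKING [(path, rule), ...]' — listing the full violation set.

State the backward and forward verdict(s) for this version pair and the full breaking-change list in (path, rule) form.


each type pair in Ticket: writer, then reader
backward pass over Ticket, reader schema v2, writer schema v1:
  channel: Channel -> Channel, writer optional; from channel
  geo: Contact -> Contact, writer required; from geo
  rating: float32 -> float32, writer required; from rating
  score: float64 -> float64, writer optional; from score
  attempts: int32 -> int32, writer required; from attempts
  geo.verified: bool -> bool, writer required; from geo.verified
  geo.latitude: float64 -> float64, writer required; from geo.latitude
  geo.avatar: bytes -> bytes, writer optional; from geo.avatar
  geo.balance: float32 -> float32, writer optional; from geo.balance
  breaking: (geo.avatar, R1)
  breaking: (geo.avatar, R4)
  backward on Ticket therefore BREAKING (2)
forward pass over Ticket, reader schema v1, writer schema v2:
  channel: Channel -> Channel, writer optional; from channel
  geo: Contact -> Contact, writer required; from geo
  rating: float32 -> float32, writer required; from rating
  score: float64 -> float64, writer optional; from score
  attempts: int32 -> int32, writer required; from attempts
  geo.verified: bool -> bool, writer required; from geo.verified
  geo.latitude: float64 -> float64, writer required; from geo.latitude
  geo.avatar: bytes -> bytes, writer required; from geo.avatar
  geo.balance: float32 -> float32, writer optional; from geo.balance
  => no violations; forward on Ticket: COMPATIBLE

backward: BREAKING [(geo.avatar, R1), (geo.avatar, R4)]; forward: COMPATIBLE []


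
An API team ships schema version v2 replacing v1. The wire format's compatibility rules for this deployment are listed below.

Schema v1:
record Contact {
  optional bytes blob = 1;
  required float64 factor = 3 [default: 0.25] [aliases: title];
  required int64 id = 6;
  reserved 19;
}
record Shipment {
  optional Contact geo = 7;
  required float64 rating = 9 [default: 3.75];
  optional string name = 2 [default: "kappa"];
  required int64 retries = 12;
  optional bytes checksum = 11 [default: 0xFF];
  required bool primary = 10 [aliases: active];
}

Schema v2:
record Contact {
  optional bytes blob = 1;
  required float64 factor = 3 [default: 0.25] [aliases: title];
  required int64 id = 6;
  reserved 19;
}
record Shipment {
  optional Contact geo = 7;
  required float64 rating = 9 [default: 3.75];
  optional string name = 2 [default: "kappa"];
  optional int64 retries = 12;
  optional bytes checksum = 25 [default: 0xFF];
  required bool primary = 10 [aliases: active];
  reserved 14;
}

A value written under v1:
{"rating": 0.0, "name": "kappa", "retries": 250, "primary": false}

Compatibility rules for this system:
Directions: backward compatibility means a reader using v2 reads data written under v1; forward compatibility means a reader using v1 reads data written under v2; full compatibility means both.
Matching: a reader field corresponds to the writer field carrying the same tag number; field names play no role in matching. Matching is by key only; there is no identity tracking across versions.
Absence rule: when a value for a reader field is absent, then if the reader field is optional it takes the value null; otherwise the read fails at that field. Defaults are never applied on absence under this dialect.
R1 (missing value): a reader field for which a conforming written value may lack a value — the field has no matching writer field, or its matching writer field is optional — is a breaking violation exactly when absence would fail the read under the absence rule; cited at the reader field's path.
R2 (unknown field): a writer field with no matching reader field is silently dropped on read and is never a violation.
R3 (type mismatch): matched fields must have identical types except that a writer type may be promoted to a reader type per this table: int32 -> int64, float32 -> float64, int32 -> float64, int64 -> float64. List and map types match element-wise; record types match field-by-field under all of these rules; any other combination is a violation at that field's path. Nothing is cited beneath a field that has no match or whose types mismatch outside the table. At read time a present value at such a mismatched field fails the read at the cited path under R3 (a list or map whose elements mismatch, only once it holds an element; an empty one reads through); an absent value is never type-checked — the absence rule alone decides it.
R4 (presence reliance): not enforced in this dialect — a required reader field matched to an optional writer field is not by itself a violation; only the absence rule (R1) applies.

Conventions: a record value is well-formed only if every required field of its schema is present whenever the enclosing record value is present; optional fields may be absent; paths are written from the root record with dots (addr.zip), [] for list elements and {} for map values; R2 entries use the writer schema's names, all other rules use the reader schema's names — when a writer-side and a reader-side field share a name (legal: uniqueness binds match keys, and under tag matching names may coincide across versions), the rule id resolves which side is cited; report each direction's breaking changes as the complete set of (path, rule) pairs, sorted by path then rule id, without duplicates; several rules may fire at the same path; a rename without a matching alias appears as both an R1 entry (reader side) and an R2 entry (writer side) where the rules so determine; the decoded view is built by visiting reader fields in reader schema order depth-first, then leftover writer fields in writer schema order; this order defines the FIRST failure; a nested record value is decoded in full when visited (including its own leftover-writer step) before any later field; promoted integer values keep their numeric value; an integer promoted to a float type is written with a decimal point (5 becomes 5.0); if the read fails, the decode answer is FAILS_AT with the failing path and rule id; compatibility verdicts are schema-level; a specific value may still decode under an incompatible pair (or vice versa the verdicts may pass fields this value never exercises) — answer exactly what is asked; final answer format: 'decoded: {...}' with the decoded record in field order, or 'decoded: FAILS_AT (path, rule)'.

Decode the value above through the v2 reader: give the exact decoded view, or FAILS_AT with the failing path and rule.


decoded: {"geo": null, "rating": 0.0, "name": "kappa", "retries": 250, "checksum": null, "primary": false}

the writer's type comes first in each Shipment pair
decoding the Shipment value with the v2 reader:
  geo := null (not supplied -> null)
  rating := 0.0
  name := "kappa"
  retries := 250
  checksum := null (not supplied -> null)
  primary := false
  => decoded: {"geo": null, "rating": 0.0, "name": "kappa", "retries": 250, "checksum": null, "primary": false}
remaining Shipment differences; none change what is asked:
  field checksum in record Shipment: tag 11 changed to 25 -> triggers nothing under the printed rules; the Shipment answer is the same either way
  field retries in record Shipment: required changed to optional -> changes Shipment's schema-level verdicts only — the decode of this value is the same


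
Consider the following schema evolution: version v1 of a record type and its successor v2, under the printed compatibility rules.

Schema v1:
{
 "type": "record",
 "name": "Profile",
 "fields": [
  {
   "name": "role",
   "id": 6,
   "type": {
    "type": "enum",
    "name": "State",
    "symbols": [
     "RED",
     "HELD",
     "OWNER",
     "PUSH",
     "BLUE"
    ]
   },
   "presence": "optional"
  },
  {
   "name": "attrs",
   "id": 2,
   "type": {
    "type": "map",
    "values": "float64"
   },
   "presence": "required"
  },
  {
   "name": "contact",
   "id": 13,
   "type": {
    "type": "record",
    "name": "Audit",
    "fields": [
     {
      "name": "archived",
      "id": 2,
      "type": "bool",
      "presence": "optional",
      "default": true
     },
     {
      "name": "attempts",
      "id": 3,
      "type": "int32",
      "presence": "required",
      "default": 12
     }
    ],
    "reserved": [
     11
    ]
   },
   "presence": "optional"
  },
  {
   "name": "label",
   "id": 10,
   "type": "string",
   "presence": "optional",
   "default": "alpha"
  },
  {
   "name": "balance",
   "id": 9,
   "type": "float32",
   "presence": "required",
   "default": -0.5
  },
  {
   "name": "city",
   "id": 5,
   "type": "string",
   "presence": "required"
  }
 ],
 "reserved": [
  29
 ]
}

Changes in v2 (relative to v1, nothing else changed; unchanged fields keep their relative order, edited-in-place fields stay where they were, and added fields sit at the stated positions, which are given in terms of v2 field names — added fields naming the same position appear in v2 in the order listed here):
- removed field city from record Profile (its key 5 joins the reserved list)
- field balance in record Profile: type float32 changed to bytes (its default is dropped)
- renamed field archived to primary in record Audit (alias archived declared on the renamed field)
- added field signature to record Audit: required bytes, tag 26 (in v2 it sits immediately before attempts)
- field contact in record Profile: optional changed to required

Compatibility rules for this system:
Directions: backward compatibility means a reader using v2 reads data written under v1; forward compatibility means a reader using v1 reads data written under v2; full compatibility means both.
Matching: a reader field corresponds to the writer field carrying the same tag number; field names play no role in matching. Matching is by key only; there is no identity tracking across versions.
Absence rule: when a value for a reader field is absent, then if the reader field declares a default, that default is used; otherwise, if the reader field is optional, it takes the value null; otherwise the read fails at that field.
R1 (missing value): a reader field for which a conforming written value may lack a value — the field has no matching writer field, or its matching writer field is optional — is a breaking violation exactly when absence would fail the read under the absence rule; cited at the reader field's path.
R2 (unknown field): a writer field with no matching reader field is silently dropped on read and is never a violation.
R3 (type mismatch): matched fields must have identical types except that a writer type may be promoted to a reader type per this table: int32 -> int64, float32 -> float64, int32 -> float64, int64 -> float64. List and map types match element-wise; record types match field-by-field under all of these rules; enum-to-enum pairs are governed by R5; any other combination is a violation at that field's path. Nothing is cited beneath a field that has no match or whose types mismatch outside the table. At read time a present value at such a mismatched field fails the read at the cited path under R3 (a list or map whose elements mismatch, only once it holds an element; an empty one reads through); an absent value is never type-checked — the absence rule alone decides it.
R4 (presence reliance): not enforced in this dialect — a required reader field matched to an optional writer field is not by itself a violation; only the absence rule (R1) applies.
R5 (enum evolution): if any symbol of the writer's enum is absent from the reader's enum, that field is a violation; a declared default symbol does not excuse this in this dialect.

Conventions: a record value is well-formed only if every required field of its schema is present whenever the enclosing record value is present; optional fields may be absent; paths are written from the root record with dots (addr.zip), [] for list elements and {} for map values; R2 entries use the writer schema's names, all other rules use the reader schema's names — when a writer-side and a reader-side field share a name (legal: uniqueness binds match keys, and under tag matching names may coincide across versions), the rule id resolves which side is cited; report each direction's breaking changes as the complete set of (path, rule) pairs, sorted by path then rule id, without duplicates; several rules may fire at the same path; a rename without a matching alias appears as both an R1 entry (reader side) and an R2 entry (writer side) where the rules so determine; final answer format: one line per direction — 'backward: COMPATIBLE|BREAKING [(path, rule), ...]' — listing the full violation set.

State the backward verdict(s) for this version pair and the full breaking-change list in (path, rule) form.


in Profile below, arrows point writer -> reader
backward for Profile (reader v2, writer v1):
  role: State -> State, writer optional; from role
  attrs: map<string, float64> -> map<string, float64>, writer required; from attrs
  contact: Audit -> Audit, writer optional; from contact
  label: string -> string, writer optional; from label
  balance: float32 -> bytes, writer required; from balance
  city (writer side), unknown to reader
  contact.primary: bool -> bool, writer optional; from contact.archived
  no writer field matches reader contact.signature
  contact.attempts: int32 -> int32, writer required; from contact.attempts
  R3 fires at balance
  R1 fires at contact
  R1 fires at contact.signature
  backward on Profile therefore BREAKING (3)
checking off the Profile differences that do not matter here:
  removed field city from record Profile (its key 5 joins the reserved list) -> matters only for Profile's forward compatibility — outside the asked direction
  renamed field archived to primary in record Audit (alias archived declared on the renamed field) -> no rule fires on it in Profile's dialect; the asked verdict holds

backward: BREAKING [(balance, R3), (contact, R1), (contact.signature, R1)]
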